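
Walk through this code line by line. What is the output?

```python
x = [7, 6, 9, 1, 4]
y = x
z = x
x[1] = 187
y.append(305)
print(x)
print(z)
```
[7, 187, 9, 1, 4, 305]
[7, 187, 9, 1, 4, 305]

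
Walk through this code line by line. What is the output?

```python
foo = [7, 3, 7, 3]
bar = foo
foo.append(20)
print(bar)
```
[7, 3, 7, 3, 20]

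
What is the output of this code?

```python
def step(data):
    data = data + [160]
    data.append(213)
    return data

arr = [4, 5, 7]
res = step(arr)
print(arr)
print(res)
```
[4, 5, 7]
[4, 5, 7, 160, 213]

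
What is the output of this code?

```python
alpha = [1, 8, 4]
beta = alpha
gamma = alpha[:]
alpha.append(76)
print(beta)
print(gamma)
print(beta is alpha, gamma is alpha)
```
[1, 8, 4, 76]
[1, 8, 4]
True False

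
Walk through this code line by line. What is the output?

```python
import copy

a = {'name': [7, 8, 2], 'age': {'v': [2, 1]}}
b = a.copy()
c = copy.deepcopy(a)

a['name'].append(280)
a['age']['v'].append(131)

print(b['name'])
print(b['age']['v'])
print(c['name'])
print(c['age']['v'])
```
[7, 8, 2, 280]
[2, 1, 131]
[7, 8, 2]
[2, 1]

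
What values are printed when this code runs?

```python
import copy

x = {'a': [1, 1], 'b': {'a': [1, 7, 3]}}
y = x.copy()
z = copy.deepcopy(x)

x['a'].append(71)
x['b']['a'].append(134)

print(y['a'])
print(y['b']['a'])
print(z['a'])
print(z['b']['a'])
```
[1, 1, 71]
[1, 7, 3, 134]
[1, 1]
[1, 7, 3]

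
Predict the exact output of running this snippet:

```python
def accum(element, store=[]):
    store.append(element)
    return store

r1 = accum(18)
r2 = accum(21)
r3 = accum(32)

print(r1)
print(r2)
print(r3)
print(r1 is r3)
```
[18, 21, 32]
[18, 21, 32]
[18, 21, 32]
True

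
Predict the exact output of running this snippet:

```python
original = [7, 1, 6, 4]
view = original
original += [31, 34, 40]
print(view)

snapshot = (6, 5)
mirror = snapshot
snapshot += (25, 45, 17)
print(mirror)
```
[7, 1, 6, 4, 31, 34, 40]
(6, 5)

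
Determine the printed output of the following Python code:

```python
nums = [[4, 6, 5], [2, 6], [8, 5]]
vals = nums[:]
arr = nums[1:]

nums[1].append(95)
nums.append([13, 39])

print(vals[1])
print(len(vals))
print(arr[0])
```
[2, 6, 95]
3
[2, 6, 95]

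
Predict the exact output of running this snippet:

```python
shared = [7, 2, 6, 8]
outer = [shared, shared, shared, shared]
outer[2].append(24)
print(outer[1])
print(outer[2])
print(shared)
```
[7, 2, 6, 8, 24]
[7, 2, 6, 8, 24]
[7, 2, 6, 8, 24]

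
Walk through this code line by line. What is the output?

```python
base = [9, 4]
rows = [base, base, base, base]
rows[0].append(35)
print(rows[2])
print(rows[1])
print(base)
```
[9, 4, 35]
[9, 4, 35]
[9, 4, 35]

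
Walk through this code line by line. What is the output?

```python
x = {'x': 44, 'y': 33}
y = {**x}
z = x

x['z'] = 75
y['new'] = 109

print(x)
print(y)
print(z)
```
{'x': 44, 'y': 33, 'z': 75}
{'x': 44, 'y': 33, 'new': 109}
{'x': 44, 'y': 33, 'z': 75}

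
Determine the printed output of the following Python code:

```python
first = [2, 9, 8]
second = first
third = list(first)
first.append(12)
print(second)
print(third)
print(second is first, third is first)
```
[2, 9, 8, 12]
[2, 9, 8]
True False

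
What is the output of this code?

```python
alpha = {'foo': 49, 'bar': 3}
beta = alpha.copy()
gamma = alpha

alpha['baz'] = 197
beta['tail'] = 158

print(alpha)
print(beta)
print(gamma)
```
{'foo': 49, 'bar': 3, 'baz': 197}
{'foo': 49, 'bar': 3, 'tail': 158}
{'foo': 49, 'bar': 3, 'baz': 197}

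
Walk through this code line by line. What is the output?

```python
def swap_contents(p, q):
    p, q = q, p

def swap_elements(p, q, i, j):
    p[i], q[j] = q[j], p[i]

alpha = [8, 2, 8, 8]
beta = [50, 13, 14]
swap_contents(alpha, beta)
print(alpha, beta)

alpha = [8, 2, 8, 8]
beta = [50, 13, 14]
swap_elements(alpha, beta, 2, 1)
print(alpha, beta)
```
[8, 2, 8, 8] [50, 13, 14]
[8, 2, 13, 8] [50, 8, 14]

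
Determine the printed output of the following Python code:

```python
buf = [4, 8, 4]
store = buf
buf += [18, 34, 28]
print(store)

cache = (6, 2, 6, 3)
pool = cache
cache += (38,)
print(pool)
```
[4, 8, 4, 18, 34, 28]
(6, 2, 6, 3)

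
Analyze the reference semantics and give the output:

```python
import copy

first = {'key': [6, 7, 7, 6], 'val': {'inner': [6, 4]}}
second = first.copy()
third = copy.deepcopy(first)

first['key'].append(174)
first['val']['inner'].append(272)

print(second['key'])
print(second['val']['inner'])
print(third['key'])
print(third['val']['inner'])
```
[6, 7, 7, 6, 174]
[6, 4, 272]
[6, 7, 7, 6]
[6, 4]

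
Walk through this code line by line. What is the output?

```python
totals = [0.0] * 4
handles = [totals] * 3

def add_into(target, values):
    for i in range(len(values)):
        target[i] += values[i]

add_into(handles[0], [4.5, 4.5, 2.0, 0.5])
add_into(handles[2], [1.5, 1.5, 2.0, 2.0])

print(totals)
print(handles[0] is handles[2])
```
[6.0, 6.0, 4.0, 2.5]
True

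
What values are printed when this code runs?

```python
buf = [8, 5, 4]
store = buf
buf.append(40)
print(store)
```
[8, 5, 4, 40]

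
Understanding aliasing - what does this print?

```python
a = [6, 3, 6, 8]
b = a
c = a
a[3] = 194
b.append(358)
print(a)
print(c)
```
[6, 3, 6, 194, 358]
[6, 3, 6, 194, 358]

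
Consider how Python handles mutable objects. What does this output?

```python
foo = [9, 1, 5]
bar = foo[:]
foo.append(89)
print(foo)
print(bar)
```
[9, 1, 5, 89]
[9, 1, 5]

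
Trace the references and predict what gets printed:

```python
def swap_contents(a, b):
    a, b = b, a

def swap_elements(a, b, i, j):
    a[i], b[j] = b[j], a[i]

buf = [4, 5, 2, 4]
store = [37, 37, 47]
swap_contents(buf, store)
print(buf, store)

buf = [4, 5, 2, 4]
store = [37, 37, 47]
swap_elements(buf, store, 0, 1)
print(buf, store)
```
[4, 5, 2, 4] [37, 37, 47]
[37, 5, 2, 4] [37, 4, 47]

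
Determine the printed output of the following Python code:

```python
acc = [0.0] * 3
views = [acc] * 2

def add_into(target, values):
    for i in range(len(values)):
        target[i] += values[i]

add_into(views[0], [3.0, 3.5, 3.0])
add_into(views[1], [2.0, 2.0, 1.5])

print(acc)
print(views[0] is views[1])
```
[5.0, 5.5, 4.5]
True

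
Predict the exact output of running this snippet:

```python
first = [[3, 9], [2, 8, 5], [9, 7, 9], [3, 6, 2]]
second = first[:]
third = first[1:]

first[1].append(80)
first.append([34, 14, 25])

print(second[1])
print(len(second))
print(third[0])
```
[2, 8, 5, 80]
4
[2, 8, 5, 80]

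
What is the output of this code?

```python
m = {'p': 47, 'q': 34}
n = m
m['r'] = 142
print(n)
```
{'p': 47, 'q': 34, 'r': 142}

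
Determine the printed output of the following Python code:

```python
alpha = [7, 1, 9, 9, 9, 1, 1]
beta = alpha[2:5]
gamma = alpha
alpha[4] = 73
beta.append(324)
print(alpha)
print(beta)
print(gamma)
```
[7, 1, 9, 9, 73, 1, 1]
[9, 9, 9, 324]
[7, 1, 9, 9, 73, 1, 1]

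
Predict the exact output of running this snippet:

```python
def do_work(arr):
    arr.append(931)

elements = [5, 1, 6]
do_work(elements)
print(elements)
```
[5, 1, 6, 931]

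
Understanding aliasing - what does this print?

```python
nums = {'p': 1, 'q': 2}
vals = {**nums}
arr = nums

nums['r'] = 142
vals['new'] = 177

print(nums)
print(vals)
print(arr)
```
{'p': 1, 'q': 2, 'r': 142}
{'p': 1, 'q': 2, 'new': 177}
{'p': 1, 'q': 2, 'r': 142}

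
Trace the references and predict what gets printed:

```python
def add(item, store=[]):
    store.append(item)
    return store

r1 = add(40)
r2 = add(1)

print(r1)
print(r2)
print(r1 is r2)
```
[40, 1]
[40, 1]
True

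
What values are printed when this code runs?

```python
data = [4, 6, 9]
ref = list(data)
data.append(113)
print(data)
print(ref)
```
[4, 6, 9, 113]
[4, 6, 9]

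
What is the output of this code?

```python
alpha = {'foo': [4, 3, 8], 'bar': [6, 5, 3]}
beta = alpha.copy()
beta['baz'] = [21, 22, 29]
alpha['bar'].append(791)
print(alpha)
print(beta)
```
{'foo': [4, 3, 8], 'bar': [6, 5, 3, 791]}
{'foo': [4, 3, 8], 'bar': [6, 5, 3, 791], 'baz': [21, 22, 29]}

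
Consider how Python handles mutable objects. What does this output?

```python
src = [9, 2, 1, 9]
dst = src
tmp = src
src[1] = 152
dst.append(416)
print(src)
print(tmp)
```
[9, 152, 1, 9, 416]
[9, 152, 1, 9, 416]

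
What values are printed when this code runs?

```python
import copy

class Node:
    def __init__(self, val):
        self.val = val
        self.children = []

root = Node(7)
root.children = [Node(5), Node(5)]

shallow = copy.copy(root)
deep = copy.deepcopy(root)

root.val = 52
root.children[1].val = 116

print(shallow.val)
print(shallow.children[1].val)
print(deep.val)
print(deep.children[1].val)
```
7
116
7
5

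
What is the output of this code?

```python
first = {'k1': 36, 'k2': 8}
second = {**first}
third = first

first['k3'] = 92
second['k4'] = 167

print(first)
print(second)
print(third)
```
{'k1': 36, 'k2': 8, 'k3': 92}
{'k1': 36, 'k2': 8, 'k4': 167}
{'k1': 36, 'k2': 8, 'k3': 92}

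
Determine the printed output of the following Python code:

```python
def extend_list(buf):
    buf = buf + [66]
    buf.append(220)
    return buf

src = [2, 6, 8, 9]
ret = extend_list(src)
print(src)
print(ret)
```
[2, 6, 8, 9]
[2, 6, 8, 9, 66, 220]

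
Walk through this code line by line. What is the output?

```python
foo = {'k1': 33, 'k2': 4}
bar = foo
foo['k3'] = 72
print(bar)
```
{'k1': 33, 'k2': 4, 'k3': 72}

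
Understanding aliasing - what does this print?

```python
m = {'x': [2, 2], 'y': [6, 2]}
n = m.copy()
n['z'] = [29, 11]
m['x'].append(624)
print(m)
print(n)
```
{'x': [2, 2, 624], 'y': [6, 2]}
{'x': [2, 2, 624], 'y': [6, 2], 'z': [29, 11]}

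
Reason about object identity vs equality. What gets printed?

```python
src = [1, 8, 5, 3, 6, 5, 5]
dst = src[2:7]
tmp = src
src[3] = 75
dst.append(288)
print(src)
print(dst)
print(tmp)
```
[1, 8, 5, 75, 6, 5, 5]
[5, 3, 6, 5, 5, 288]
[1, 8, 5, 75, 6, 5, 5]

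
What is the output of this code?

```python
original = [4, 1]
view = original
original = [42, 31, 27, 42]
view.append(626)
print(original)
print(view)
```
[42, 31, 27, 42]
[4, 1, 626]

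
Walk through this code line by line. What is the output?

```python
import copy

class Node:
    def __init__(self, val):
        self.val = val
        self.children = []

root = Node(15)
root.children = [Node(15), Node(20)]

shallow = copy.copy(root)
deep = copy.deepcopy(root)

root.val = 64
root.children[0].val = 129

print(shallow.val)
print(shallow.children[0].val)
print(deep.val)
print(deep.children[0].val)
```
15
129
15
15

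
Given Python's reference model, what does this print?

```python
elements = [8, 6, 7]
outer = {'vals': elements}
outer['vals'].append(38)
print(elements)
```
[8, 6, 7, 38]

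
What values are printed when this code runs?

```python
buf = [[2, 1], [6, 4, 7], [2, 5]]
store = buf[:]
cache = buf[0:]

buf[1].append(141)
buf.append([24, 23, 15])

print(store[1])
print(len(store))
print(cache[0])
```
[6, 4, 7, 141]
3
[2, 1]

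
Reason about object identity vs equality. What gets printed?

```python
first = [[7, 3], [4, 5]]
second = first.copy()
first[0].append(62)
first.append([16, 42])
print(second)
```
[[7, 3, 62], [4, 5]]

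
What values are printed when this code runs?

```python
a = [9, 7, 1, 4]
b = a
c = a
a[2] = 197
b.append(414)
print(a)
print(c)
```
[9, 7, 197, 4, 414]
[9, 7, 197, 4, 414]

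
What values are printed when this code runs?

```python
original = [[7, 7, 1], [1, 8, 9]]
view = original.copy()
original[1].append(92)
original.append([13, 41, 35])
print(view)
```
[[7, 7, 1], [1, 8, 9, 92]]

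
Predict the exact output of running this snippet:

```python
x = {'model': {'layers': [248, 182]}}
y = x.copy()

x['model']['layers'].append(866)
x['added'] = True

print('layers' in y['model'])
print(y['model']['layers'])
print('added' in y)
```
True
[248, 182, 866]
False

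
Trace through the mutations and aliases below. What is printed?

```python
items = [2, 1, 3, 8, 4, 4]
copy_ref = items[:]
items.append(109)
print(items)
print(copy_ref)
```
[2, 1, 3, 8, 4, 4, 109]
[2, 1, 3, 8, 4, 4]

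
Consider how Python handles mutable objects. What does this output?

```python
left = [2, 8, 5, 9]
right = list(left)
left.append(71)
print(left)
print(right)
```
[2, 8, 5, 9, 71]
[2, 8, 5, 9]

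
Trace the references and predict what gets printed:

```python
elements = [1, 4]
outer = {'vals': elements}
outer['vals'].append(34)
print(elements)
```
[1, 4, 34]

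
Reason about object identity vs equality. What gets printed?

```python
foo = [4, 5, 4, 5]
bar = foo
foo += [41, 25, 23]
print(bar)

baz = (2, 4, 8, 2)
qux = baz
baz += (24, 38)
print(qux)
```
[4, 5, 4, 5, 41, 25, 23]
(2, 4, 8, 2)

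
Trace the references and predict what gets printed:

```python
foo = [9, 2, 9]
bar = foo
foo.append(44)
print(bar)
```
[9, 2, 9, 44]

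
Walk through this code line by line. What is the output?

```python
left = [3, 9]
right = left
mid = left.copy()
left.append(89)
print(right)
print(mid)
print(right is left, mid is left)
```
[3, 9, 89]
[3, 9]
True False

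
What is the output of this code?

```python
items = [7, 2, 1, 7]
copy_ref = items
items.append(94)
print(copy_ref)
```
[7, 2, 1, 7, 94]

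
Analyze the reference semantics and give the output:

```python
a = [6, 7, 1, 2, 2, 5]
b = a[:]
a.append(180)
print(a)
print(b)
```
[6, 7, 1, 2, 2, 5, 180]
[6, 7, 1, 2, 2, 5]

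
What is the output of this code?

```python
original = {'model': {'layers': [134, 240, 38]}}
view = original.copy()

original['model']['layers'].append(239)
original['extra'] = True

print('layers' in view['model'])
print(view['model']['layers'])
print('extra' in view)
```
True
[134, 240, 38, 239]
False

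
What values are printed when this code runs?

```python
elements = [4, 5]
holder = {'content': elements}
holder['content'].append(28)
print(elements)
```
[4, 5, 28]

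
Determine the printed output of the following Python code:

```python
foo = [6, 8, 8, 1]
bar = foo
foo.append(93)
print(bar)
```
[6, 8, 8, 1, 93]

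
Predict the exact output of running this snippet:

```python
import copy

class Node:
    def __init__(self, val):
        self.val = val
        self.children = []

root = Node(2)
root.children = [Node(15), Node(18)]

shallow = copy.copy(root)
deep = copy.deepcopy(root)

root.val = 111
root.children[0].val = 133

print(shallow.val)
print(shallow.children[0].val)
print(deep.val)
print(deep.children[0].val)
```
2
133
2
15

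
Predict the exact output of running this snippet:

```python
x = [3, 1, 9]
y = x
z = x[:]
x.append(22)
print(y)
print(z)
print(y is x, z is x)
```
[3, 1, 9, 22]
[3, 1, 9]
True False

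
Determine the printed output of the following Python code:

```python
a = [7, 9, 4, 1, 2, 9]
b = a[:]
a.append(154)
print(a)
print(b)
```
[7, 9, 4, 1, 2, 9, 154]
[7, 9, 4, 1, 2, 9]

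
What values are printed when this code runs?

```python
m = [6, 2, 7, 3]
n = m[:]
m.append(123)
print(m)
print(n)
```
[6, 2, 7, 3, 123]
[6, 2, 7, 3]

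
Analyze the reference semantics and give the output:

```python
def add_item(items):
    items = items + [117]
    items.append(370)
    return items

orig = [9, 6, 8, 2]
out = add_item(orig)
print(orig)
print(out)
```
[9, 6, 8, 2]
[9, 6, 8, 2, 117, 370]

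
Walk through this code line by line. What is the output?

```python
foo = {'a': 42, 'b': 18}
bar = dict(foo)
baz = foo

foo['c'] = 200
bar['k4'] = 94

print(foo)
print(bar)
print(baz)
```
{'a': 42, 'b': 18, 'c': 200}
{'a': 42, 'b': 18, 'k4': 94}
{'a': 42, 'b': 18, 'c': 200}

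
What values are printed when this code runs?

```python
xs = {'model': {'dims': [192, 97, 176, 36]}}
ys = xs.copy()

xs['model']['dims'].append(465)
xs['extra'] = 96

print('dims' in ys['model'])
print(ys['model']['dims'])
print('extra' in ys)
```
True
[192, 97, 176, 36, 465]
False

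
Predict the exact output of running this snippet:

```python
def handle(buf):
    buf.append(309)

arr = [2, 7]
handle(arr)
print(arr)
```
[2, 7, 309]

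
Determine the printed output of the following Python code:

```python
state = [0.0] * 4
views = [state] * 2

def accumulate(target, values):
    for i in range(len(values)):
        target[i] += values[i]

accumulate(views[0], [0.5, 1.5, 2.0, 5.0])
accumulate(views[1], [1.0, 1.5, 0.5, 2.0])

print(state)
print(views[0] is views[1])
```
[1.5, 3.0, 2.5, 7.0]
True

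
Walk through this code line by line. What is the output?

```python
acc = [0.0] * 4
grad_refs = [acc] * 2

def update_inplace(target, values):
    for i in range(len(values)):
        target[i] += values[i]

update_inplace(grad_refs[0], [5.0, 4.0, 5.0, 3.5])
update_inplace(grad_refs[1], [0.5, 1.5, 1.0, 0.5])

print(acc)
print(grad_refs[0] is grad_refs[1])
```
[5.5, 5.5, 6.0, 4.0]
True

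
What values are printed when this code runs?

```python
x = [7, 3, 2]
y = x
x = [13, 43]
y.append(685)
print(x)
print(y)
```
[13, 43]
[7, 3, 2, 685]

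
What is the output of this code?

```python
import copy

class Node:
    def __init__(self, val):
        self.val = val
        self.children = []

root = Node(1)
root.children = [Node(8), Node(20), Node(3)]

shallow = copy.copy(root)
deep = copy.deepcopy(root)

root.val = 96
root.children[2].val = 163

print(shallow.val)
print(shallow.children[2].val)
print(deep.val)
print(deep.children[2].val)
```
1
163
1
3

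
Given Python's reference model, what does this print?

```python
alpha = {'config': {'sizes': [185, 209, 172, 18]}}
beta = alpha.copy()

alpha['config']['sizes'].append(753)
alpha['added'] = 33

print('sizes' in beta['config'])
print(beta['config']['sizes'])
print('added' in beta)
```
True
[185, 209, 172, 18, 753]
False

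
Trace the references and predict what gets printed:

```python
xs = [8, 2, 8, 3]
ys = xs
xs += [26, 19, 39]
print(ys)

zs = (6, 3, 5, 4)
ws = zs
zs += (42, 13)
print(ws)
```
[8, 2, 8, 3, 26, 19, 39]
(6, 3, 5, 4)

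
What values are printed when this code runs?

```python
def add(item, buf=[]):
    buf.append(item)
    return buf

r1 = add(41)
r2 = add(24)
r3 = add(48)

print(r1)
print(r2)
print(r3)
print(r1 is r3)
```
[41, 24, 48]
[41, 24, 48]
[41, 24, 48]
True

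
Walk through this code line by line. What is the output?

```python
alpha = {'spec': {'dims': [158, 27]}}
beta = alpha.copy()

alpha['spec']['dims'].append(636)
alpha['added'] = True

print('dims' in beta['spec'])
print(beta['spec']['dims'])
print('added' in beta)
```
True
[158, 27, 636]
False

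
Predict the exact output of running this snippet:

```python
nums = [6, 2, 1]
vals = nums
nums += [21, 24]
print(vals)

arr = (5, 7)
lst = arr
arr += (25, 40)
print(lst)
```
[6, 2, 1, 21, 24]
(5, 7)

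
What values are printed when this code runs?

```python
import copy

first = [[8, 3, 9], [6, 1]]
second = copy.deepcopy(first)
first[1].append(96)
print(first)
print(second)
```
[[8, 3, 9], [6, 1, 96]]
[[8, 3, 9], [6, 1]]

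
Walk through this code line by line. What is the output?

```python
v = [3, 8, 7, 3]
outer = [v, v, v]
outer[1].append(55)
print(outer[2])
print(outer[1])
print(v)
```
[3, 8, 7, 3, 55]
[3, 8, 7, 3, 55]
[3, 8, 7, 3, 55]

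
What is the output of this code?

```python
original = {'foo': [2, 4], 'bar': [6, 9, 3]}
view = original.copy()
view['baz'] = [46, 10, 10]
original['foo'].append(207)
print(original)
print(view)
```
{'foo': [2, 4, 207], 'bar': [6, 9, 3]}
{'foo': [2, 4, 207], 'bar': [6, 9, 3], 'baz': [46, 10, 10]}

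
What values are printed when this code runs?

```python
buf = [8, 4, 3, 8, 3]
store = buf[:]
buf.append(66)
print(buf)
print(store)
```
[8, 4, 3, 8, 3, 66]
[8, 4, 3, 8, 3]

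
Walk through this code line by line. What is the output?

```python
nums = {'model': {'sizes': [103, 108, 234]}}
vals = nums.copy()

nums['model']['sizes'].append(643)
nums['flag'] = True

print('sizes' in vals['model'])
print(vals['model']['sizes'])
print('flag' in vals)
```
True
[103, 108, 234, 643]
False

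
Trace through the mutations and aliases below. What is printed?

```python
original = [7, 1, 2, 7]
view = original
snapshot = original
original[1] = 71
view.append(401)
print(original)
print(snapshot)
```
[7, 71, 2, 7, 401]
[7, 71, 2, 7, 401]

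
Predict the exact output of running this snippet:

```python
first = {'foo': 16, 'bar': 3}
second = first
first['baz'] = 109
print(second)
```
{'foo': 16, 'bar': 3, 'baz': 109}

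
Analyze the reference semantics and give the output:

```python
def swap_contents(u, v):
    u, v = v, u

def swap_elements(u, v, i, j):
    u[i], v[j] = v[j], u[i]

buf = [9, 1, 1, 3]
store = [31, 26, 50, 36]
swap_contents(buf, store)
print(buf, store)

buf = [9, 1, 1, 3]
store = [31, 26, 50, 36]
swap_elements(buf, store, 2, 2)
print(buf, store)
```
[9, 1, 1, 3] [31, 26, 50, 36]
[9, 1, 50, 3] [31, 26, 1, 36]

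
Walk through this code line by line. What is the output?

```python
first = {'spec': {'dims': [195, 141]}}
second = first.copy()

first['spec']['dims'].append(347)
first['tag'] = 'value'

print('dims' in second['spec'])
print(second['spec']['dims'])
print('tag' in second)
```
True
[195, 141, 347]
False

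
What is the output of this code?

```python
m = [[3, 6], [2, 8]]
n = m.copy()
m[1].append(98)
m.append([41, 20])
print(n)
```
[[3, 6], [2, 8, 98]]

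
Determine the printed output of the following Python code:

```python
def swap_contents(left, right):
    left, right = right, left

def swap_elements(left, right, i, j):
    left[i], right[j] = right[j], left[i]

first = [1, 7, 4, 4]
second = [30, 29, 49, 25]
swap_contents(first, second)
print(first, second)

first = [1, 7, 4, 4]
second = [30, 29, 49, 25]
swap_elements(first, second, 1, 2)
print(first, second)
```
[1, 7, 4, 4] [30, 29, 49, 25]
[1, 49, 4, 4] [30, 29, 7, 25]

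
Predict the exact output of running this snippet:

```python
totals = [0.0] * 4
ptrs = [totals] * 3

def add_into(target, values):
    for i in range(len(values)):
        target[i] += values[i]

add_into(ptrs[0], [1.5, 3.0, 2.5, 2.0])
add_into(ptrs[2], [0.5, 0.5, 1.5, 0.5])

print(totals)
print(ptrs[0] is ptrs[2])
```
[2.0, 3.5, 4.0, 2.5]
True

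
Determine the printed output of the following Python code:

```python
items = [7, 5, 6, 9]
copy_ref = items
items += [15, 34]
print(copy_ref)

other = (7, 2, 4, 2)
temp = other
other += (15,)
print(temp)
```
[7, 5, 6, 9, 15, 34]
(7, 2, 4, 2)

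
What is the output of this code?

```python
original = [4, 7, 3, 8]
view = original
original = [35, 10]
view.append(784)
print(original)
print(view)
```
[35, 10]
[4, 7, 3, 8, 784]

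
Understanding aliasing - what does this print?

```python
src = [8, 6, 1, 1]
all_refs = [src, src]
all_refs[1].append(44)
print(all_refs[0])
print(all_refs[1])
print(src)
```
[8, 6, 1, 1, 44]
[8, 6, 1, 1, 44]
[8, 6, 1, 1, 44]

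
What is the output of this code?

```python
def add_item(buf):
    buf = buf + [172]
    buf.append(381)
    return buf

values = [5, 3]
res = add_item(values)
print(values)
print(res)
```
[5, 3]
[5, 3, 172, 381]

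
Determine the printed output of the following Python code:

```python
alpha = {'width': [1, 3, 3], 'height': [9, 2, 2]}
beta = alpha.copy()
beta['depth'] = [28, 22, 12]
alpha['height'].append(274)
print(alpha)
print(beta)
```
{'width': [1, 3, 3], 'height': [9, 2, 2, 274]}
{'width': [1, 3, 3], 'height': [9, 2, 2, 274], 'depth': [28, 22, 12]}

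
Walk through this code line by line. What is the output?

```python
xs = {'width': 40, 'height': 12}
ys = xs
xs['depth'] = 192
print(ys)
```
{'width': 40, 'height': 12, 'depth': 192}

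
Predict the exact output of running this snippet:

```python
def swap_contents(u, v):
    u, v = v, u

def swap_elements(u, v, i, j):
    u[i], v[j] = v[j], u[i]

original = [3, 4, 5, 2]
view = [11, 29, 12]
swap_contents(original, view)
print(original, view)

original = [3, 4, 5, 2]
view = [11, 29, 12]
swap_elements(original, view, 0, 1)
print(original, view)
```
[3, 4, 5, 2] [11, 29, 12]
[29, 4, 5, 2] [11, 3, 12]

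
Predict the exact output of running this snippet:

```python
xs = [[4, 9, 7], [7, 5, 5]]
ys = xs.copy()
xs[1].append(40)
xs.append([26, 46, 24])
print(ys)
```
[[4, 9, 7], [7, 5, 5, 40]]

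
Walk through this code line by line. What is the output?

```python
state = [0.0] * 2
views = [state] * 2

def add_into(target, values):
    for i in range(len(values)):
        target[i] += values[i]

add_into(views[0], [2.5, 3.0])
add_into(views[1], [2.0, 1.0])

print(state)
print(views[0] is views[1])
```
[4.5, 4.0]
True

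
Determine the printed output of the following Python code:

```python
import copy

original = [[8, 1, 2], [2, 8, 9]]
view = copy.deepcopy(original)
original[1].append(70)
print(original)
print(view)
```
[[8, 1, 2], [2, 8, 9, 70]]
[[8, 1, 2], [2, 8, 9]]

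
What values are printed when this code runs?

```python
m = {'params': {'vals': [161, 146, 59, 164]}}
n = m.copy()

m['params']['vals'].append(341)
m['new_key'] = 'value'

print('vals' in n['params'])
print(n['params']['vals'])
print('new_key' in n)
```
True
[161, 146, 59, 164, 341]
False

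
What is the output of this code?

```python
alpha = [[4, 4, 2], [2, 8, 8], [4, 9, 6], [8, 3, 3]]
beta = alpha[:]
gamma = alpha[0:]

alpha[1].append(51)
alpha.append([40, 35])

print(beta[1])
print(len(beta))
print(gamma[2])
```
[2, 8, 8, 51]
4
[4, 9, 6]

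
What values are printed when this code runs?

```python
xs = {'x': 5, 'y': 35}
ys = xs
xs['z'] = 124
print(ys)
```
{'x': 5, 'y': 35, 'z': 124}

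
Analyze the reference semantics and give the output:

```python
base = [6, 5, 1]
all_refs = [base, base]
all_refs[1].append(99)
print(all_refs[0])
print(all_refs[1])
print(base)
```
[6, 5, 1, 99]
[6, 5, 1, 99]
[6, 5, 1, 99]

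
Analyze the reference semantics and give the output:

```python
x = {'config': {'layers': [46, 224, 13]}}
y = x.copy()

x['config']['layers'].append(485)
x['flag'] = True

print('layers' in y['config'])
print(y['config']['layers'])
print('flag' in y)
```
True
[46, 224, 13, 485]
False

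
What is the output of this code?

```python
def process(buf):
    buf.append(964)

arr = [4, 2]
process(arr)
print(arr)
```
[4, 2, 964]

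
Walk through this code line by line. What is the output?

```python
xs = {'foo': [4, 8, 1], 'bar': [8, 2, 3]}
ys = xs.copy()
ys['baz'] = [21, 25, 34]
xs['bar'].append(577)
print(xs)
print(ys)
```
{'foo': [4, 8, 1], 'bar': [8, 2, 3, 577]}
{'foo': [4, 8, 1], 'bar': [8, 2, 3, 577], 'baz': [21, 25, 34]}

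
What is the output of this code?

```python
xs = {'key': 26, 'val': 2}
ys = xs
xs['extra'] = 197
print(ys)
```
{'key': 26, 'val': 2, 'extra': 197}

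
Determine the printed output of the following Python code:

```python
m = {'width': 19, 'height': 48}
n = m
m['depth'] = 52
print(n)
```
{'width': 19, 'height': 48, 'depth': 52}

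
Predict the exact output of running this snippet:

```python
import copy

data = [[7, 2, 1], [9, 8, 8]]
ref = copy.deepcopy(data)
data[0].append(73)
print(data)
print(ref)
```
[[7, 2, 1, 73], [9, 8, 8]]
[[7, 2, 1], [9, 8, 8]]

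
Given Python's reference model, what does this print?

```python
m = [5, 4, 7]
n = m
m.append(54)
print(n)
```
[5, 4, 7, 54]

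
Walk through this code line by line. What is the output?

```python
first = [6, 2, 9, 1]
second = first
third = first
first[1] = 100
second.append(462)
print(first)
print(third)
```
[6, 100, 9, 1, 462]
[6, 100, 9, 1, 462]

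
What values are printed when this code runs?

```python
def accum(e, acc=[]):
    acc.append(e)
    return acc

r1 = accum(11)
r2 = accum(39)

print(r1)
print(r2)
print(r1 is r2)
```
[11, 39]
[11, 39]
True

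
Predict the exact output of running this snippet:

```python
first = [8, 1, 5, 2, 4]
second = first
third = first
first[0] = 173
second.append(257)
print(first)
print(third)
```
[173, 1, 5, 2, 4, 257]
[173, 1, 5, 2, 4, 257]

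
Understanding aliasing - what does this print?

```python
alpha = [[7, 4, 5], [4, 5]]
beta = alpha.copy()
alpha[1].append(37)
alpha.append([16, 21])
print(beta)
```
[[7, 4, 5], [4, 5, 37]]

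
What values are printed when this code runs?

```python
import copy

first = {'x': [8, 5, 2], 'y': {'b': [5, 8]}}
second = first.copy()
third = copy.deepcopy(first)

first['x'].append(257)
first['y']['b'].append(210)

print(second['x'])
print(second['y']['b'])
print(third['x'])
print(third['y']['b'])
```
[8, 5, 2, 257]
[5, 8, 210]
[8, 5, 2]
[5, 8]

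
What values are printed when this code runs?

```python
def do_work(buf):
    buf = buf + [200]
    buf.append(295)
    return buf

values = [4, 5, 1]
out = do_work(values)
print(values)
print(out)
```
[4, 5, 1]
[4, 5, 1, 200, 295]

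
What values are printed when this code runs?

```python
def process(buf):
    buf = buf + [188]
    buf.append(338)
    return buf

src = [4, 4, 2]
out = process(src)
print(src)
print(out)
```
[4, 4, 2]
[4, 4, 2, 188, 338]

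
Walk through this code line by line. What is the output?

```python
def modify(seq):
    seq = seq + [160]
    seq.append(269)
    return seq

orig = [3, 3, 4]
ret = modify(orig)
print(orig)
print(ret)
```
[3, 3, 4]
[3, 3, 4, 160, 269]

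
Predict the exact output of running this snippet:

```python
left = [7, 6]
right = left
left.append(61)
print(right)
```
[7, 6, 61]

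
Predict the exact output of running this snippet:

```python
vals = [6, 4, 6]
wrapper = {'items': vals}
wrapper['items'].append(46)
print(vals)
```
[6, 4, 6, 46]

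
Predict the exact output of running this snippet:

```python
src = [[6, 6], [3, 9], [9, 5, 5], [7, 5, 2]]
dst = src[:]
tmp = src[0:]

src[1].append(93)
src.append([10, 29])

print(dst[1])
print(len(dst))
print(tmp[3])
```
[3, 9, 93]
4
[7, 5, 2]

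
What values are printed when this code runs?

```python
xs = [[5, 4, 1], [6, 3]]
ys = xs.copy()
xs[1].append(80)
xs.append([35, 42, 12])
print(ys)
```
[[5, 4, 1], [6, 3, 80]]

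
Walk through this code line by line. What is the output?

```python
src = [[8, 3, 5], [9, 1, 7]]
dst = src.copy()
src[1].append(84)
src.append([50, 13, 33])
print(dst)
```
[[8, 3, 5], [9, 1, 7, 84]]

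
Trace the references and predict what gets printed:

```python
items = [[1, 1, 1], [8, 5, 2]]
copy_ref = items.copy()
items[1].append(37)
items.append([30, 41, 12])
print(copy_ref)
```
[[1, 1, 1], [8, 5, 2, 37]]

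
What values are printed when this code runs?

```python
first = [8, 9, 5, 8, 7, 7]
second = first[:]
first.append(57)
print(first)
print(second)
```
[8, 9, 5, 8, 7, 7, 57]
[8, 9, 5, 8, 7, 7]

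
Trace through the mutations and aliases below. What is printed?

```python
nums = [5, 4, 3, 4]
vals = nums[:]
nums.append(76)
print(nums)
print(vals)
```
[5, 4, 3, 4, 76]
[5, 4, 3, 4]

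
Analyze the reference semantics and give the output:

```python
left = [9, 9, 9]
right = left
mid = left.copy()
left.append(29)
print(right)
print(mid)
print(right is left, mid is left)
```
[9, 9, 9, 29]
[9, 9, 9]
True False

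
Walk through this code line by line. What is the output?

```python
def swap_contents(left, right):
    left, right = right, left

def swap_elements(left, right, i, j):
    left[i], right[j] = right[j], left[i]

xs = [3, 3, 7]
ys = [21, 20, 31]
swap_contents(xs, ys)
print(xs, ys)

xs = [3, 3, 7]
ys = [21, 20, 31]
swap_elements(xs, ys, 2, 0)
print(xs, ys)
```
[3, 3, 7] [21, 20, 31]
[3, 3, 21] [7, 20, 31]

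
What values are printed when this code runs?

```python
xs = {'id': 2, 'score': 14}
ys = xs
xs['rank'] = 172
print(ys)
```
{'id': 2, 'score': 14, 'rank': 172}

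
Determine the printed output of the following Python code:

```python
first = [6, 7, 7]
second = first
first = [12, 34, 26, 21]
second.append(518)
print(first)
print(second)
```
[12, 34, 26, 21]
[6, 7, 7, 518]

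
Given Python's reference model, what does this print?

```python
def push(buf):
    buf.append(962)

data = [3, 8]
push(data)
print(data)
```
[3, 8, 962]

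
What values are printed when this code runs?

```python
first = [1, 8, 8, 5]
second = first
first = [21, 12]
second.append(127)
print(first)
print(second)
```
[21, 12]
[1, 8, 8, 5, 127]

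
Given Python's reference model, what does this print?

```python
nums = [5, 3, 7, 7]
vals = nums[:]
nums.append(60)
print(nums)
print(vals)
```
[5, 3, 7, 7, 60]
[5, 3, 7, 7]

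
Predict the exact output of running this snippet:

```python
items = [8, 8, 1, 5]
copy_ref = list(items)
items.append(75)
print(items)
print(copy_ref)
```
[8, 8, 1, 5, 75]
[8, 8, 1, 5]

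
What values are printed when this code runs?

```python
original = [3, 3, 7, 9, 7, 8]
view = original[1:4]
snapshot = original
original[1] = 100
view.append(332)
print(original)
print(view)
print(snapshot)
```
[3, 100, 7, 9, 7, 8]
[3, 7, 9, 332]
[3, 100, 7, 9, 7, 8]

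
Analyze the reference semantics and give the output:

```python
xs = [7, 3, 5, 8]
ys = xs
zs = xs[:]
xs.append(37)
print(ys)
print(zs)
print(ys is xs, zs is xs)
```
[7, 3, 5, 8, 37]
[7, 3, 5, 8]
True False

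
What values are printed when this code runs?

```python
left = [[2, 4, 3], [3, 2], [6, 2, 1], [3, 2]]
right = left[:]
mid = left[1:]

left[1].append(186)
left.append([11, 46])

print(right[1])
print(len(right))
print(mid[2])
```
[3, 2, 186]
4
[3, 2]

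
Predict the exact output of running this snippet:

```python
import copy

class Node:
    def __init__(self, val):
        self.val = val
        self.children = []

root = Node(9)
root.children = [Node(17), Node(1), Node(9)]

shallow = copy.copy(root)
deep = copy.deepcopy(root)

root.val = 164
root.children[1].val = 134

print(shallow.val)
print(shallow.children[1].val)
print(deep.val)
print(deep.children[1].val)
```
9
134
9
1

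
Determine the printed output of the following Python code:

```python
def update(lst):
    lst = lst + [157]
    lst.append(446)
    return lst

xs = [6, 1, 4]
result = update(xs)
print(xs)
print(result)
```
[6, 1, 4]
[6, 1, 4, 157, 446]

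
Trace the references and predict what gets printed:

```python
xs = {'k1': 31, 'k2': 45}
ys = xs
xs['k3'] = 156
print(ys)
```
{'k1': 31, 'k2': 45, 'k3': 156}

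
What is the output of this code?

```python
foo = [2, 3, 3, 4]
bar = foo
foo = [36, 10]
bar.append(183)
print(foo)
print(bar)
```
[36, 10]
[2, 3, 3, 4, 183]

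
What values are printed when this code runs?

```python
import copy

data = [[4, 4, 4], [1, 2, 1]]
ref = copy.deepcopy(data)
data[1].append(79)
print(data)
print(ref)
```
[[4, 4, 4], [1, 2, 1, 79]]
[[4, 4, 4], [1, 2, 1]]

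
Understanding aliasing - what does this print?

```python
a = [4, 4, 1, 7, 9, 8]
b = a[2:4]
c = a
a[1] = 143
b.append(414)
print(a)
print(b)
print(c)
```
[4, 143, 1, 7, 9, 8]
[1, 7, 414]
[4, 143, 1, 7, 9, 8]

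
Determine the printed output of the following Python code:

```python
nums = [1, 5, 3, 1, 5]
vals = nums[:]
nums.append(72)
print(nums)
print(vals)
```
[1, 5, 3, 1, 5, 72]
[1, 5, 3, 1, 5]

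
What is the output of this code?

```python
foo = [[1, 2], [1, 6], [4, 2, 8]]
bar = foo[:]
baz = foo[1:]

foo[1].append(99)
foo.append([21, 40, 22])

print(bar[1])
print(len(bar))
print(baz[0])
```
[1, 6, 99]
3
[1, 6, 99]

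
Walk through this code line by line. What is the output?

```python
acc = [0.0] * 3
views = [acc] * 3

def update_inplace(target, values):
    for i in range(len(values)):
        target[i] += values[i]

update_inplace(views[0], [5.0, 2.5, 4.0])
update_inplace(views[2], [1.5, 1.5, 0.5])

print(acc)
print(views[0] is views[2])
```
[6.5, 4.0, 4.5]
True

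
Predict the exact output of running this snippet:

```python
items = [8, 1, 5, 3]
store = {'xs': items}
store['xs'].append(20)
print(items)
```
[8, 1, 5, 3, 20]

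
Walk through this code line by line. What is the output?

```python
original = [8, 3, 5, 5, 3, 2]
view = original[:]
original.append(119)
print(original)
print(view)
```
[8, 3, 5, 5, 3, 2, 119]
[8, 3, 5, 5, 3, 2]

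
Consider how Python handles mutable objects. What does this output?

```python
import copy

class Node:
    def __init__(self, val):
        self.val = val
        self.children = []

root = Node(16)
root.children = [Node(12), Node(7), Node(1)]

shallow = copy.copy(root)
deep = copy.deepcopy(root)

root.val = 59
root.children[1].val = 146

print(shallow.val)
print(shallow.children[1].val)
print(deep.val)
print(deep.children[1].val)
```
16
146
16
7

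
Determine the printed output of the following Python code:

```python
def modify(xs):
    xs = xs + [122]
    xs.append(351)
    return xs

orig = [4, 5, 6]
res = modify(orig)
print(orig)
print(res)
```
[4, 5, 6]
[4, 5, 6, 122, 351]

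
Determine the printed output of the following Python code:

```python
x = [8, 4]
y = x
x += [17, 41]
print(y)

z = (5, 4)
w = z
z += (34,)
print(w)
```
[8, 4, 17, 41]
(5, 4)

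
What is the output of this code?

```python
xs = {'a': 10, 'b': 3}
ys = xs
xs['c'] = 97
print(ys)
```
{'a': 10, 'b': 3, 'c': 97}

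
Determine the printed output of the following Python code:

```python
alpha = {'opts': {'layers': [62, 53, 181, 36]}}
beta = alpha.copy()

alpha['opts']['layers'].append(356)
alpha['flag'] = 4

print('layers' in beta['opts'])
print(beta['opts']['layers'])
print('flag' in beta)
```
True
[62, 53, 181, 36, 356]
False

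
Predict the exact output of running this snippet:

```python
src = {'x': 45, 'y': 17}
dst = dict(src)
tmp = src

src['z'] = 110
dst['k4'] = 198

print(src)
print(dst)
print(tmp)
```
{'x': 45, 'y': 17, 'z': 110}
{'x': 45, 'y': 17, 'k4': 198}
{'x': 45, 'y': 17, 'z': 110}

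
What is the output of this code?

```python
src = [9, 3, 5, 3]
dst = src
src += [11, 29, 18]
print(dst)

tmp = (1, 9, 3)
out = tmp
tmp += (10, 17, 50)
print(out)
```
[9, 3, 5, 3, 11, 29, 18]
(1, 9, 3)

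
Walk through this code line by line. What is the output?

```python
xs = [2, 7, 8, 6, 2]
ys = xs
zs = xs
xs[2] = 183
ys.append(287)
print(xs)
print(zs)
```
[2, 7, 183, 6, 2, 287]
[2, 7, 183, 6, 2, 287]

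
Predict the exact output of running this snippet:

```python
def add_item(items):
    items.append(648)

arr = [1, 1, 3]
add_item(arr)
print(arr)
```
[1, 1, 3, 648]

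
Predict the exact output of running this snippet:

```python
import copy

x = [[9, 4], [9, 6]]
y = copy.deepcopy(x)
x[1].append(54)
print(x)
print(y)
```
[[9, 4], [9, 6, 54]]
[[9, 4], [9, 6]]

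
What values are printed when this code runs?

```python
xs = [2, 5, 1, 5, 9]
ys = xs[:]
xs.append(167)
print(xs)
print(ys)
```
[2, 5, 1, 5, 9, 167]
[2, 5, 1, 5, 9]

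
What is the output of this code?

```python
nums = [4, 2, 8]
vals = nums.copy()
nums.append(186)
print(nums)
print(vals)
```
[4, 2, 8, 186]
[4, 2, 8]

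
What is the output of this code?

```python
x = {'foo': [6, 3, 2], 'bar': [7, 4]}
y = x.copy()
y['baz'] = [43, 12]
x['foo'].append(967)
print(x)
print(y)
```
{'foo': [6, 3, 2, 967], 'bar': [7, 4]}
{'foo': [6, 3, 2, 967], 'bar': [7, 4], 'baz': [43, 12]}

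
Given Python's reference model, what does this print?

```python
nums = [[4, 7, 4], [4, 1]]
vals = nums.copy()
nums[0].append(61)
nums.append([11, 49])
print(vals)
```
[[4, 7, 4, 61], [4, 1]]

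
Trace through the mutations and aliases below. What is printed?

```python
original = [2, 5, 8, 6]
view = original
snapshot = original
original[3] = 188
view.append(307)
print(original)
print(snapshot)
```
[2, 5, 8, 188, 307]
[2, 5, 8, 188, 307]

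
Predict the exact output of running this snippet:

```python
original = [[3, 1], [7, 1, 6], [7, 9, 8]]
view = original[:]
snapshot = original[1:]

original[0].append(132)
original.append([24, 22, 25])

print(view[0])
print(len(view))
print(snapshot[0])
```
[3, 1, 132]
3
[7, 1, 6]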